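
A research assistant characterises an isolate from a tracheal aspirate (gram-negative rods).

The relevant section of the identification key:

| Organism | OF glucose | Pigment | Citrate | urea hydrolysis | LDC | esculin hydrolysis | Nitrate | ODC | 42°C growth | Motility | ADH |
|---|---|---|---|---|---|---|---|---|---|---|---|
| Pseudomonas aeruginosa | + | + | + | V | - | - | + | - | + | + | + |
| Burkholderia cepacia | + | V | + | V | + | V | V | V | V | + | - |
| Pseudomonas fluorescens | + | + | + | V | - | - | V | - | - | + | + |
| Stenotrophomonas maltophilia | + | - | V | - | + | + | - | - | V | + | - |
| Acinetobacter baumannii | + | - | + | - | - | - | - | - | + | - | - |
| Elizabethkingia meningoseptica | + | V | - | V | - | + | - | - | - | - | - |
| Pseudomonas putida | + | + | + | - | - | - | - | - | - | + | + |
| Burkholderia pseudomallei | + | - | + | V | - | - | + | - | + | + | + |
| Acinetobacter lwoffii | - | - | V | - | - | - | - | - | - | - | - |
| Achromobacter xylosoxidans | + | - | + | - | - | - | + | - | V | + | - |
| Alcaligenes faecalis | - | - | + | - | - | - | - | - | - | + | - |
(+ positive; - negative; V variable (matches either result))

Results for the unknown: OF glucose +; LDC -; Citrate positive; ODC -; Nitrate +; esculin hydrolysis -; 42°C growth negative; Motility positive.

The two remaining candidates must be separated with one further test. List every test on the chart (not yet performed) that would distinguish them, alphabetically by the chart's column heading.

ADH, Pigment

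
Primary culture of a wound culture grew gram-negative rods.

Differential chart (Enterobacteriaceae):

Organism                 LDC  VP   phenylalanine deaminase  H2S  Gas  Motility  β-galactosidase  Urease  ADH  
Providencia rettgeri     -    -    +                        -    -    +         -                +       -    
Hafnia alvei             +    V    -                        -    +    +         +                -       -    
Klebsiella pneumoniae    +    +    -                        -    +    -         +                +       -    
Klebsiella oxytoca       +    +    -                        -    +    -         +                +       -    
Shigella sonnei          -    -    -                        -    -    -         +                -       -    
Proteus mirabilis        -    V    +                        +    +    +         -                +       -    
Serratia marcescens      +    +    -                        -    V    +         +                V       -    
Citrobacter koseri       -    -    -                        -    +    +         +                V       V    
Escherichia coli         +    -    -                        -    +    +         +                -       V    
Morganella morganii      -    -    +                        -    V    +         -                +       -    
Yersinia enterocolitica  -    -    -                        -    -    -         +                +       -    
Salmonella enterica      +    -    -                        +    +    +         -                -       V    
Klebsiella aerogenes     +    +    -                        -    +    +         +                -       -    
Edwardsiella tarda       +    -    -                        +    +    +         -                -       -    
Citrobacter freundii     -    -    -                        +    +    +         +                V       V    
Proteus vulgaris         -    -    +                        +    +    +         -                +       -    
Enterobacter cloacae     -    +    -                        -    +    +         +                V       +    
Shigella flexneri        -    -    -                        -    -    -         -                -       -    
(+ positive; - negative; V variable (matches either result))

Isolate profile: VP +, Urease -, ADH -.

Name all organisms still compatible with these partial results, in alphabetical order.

Hafnia alvei, Klebsiella aerogenes, Serratia marcescens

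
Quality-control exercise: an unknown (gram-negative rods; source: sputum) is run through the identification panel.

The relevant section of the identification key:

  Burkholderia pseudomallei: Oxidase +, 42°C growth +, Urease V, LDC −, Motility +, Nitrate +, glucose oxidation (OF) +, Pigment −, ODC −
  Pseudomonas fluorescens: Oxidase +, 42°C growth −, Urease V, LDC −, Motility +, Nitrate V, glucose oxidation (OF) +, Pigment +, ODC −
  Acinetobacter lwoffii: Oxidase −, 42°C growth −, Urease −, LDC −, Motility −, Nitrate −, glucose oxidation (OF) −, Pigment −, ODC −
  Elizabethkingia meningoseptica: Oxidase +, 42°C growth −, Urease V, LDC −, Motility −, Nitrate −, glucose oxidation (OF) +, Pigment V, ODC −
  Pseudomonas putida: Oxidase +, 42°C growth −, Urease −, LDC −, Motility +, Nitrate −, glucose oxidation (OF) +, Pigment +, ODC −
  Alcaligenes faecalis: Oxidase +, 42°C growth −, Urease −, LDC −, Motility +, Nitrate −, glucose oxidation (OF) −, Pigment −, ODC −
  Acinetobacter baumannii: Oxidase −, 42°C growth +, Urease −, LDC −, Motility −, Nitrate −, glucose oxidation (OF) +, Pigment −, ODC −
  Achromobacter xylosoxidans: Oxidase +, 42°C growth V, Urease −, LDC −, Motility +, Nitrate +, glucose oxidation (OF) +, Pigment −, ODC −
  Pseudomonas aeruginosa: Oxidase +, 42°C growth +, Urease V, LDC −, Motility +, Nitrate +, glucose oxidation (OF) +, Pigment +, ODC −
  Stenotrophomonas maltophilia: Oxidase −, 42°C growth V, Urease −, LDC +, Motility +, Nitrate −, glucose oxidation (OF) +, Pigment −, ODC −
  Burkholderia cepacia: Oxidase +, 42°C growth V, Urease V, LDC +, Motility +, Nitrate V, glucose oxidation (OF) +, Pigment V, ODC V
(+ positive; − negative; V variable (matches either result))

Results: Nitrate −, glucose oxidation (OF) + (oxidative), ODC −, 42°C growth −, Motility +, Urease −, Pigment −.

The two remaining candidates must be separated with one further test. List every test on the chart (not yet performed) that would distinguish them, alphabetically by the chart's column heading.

Oxidase

Motility +: excludes Acinetobacter lwoffii, Elizabethkingia meningoseptica, Acinetobacter baumannii — 8 left.
42°C growth −: excludes Burkholderia pseudomallei, Pseudomonas aeruginosa — 6 left.
ODC −: all 6 remaining candidates are consistent.
Urease −: all 6 remaining candidates are consistent.
glucose oxidation (OF) +: excludes Alcaligenes faecalis — 5 left.
Nitrate −: excludes Achromobacter xylosoxidans — 4 left.
Pigment −: excludes Pseudomonas fluorescens, Pseudomonas putida — 2 left.
Two candidates remain: Burkholderia cepacia and Stenotrophomonas maltophilia.
  Oxidase: Burkholderia cepacia +, Stenotrophomonas maltophilia − — discriminates.
  LDC: + vs + — same for both, does not separate.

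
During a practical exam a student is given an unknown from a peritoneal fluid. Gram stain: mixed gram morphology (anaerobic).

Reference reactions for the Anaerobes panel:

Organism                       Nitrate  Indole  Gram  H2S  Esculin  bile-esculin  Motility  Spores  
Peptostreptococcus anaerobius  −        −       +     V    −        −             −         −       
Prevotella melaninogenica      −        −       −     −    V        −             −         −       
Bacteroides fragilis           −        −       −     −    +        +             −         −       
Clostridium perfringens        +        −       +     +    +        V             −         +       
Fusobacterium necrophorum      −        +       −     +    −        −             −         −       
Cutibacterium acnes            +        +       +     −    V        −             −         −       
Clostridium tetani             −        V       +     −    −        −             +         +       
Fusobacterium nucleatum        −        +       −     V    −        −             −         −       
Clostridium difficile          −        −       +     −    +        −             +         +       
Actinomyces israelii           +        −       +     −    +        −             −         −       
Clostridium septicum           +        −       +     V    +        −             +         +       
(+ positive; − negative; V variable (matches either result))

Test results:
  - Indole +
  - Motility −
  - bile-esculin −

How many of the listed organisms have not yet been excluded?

3

Indole +: excludes 7 organisms — 4 left.
bile-esculin −: all 4 remaining candidates are consistent.
Motility −: excludes Clostridium tetani — 3 left.
Still consistent: Cutibacterium acnes, Fusobacterium necrophorum, Fusobacterium nucleatum.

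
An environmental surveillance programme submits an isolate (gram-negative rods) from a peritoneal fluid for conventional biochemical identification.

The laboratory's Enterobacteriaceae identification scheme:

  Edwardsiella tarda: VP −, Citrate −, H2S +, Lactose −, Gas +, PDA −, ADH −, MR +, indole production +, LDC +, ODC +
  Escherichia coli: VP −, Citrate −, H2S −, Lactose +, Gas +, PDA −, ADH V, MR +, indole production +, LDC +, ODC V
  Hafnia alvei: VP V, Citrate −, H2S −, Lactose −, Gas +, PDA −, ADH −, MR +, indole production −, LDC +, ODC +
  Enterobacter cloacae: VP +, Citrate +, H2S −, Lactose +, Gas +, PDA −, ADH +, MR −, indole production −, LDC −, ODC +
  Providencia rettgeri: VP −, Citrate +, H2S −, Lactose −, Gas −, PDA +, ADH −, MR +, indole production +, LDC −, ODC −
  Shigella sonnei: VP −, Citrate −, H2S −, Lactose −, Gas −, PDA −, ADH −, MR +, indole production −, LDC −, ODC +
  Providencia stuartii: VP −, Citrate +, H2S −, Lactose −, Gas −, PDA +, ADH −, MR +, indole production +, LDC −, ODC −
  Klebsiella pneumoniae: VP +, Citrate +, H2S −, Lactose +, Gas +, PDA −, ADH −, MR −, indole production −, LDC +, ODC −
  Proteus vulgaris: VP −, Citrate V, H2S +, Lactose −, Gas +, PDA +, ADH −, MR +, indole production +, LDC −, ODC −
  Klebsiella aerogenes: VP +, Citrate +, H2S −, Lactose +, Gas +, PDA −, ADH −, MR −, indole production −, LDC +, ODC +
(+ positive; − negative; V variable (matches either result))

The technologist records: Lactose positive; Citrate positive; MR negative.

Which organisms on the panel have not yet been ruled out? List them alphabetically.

Citrate +: excludes Edwardsiella tarda, Escherichia coli, Hafnia alvei, Shigella sonnei — 6 left.
MR −: excludes Providencia rettgeri, Providencia stuartii, Proteus vulgaris — 3 left.
Lactose +: all 3 remaining candidates are consistent.

Enterobacter cloacae, Klebsiella aerogenes, Klebsiella pneumoniae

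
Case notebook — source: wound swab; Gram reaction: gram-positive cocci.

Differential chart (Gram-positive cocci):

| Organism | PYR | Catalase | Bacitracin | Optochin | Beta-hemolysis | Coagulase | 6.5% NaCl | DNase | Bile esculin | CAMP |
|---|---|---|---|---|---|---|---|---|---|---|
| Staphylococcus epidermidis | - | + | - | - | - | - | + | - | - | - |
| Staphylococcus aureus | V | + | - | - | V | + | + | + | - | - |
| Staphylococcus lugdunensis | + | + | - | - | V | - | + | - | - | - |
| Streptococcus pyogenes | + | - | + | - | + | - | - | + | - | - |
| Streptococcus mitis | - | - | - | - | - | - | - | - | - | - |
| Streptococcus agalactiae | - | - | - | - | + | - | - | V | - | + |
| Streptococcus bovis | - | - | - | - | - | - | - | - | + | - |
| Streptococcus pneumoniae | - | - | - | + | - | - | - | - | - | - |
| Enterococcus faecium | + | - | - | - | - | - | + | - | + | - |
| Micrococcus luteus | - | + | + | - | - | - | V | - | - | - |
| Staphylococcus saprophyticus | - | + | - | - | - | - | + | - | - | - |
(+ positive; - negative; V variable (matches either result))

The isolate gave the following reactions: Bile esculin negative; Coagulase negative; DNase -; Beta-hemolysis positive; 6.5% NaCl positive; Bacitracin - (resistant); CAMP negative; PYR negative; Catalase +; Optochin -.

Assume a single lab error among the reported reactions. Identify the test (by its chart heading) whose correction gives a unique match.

PYR

As reported, no row in the chart matches all 10 reactions.
Reversing Bacitracin → still no organism matches.
Reversing PYR (to +) → unique match: Staphylococcus lugdunensis.
Reversing Beta-hemolysis → 2 organisms match (not unique).
Reversing CAMP → still no organism matches.
Reversing Optochin → still no organism matches.
Reversing DNase → still no organism matches.
Reversing 6.5% NaCl → still no organism matches.
Reversing Bile esculin → still no organism matches.
Reversing Coagulase → still no organism matches.
Reversing Catalase → still no organism matches.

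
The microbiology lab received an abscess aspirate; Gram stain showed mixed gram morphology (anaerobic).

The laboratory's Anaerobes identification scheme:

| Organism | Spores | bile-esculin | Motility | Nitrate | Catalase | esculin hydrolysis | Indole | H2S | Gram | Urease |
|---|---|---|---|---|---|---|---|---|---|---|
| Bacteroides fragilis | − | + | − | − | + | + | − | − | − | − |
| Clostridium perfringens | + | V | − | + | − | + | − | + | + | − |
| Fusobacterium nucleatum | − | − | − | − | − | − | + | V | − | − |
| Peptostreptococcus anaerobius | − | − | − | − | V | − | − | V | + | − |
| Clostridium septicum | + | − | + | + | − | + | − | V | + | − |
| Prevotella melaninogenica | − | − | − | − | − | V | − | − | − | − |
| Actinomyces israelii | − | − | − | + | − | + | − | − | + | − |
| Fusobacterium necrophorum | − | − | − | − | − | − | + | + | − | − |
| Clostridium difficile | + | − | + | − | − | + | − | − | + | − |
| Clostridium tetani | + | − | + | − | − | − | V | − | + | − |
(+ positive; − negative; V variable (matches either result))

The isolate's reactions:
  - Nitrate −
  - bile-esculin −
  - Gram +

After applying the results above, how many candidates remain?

3

Gram +: excludes Bacteroides fragilis, Fusobacterium nucleatum, Prevotella melaninogenica, Fusobacterium necrophorum — 6 left.
bile-esculin −: all 6 remaining candidates are consistent.
Nitrate −: excludes Clostridium perfringens, Clostridium septicum, Actinomyces israelii — 3 left.
Still consistent: Clostridium difficile, Clostridium tetani, Peptostreptococcus anaerobius.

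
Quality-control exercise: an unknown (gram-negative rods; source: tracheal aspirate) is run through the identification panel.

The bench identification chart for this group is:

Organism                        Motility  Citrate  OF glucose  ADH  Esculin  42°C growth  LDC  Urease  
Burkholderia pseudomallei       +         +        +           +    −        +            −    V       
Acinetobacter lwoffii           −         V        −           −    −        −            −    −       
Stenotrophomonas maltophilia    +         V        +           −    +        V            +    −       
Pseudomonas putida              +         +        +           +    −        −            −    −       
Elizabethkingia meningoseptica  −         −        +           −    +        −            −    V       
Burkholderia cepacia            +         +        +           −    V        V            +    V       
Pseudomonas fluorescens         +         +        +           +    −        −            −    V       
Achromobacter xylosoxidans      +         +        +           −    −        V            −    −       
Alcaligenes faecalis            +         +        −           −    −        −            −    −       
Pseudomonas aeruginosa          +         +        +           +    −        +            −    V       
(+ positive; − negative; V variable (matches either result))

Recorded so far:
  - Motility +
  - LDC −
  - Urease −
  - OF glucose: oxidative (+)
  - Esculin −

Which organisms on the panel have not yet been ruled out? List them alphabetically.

Achromobacter xylosoxidans, Burkholderia pseudomallei, Pseudomonas aeruginosa, Pseudomonas fluorescens, Pseudomonas putida

Esculin −: excludes Stenotrophomonas maltophilia, Elizabethkingia meningoseptica — 8 left.
Urease −: all 8 remaining candidates are consistent.
OF glucose +: excludes Acinetobacter lwoffii, Alcaligenes faecalis — 6 left.
Motility +: all 6 remaining candidates are consistent.
LDC −: excludes Burkholderia cepacia — 5 left.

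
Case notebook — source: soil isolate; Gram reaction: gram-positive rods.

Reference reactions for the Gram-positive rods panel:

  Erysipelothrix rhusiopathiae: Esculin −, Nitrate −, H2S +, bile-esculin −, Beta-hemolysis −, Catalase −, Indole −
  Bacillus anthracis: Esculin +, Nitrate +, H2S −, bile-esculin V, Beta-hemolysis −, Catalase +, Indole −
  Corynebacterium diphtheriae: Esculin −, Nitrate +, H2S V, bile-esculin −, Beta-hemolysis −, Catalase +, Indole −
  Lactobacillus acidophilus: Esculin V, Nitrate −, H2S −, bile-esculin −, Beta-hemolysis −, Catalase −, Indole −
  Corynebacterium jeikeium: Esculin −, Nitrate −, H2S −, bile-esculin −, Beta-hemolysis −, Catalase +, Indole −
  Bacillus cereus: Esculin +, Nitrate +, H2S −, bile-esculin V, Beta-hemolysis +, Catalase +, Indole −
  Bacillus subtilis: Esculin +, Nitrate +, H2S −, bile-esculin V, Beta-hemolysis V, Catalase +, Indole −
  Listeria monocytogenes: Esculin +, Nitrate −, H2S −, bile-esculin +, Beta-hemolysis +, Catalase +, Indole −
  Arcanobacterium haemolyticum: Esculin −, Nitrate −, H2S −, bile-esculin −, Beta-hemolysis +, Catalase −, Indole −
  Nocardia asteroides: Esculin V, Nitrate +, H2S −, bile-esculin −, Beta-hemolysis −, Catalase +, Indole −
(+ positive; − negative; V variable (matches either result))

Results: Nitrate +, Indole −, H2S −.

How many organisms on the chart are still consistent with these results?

5

H2S −: excludes Erysipelothrix rhusiopathiae — 9 left.
Nitrate +: excludes Lactobacillus acidophilus, Corynebacterium jeikeium, Listeria monocytogenes, Arcanobacterium haemolyticum — 5 left.
Indole −: all 5 remaining candidates are consistent.
Still consistent: Bacillus anthracis, Bacillus cereus, Bacillus subtilis, Corynebacterium diphtheriae, Nocardia asteroides.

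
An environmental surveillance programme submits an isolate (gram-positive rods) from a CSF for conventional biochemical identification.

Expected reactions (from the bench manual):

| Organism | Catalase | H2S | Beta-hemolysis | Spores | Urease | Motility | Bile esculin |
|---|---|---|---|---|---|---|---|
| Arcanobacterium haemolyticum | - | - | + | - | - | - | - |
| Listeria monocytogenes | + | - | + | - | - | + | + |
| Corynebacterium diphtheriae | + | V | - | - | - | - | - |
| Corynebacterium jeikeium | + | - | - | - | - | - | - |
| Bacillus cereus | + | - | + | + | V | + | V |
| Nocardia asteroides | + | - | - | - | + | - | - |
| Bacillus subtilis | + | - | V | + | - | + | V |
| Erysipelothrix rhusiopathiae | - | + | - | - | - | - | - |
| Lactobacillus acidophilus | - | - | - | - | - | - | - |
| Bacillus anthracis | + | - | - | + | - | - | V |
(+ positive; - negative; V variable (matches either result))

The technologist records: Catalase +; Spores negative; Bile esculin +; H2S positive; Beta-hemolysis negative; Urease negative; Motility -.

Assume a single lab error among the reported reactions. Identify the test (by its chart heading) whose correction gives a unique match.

Bile esculin

As reported, no row in the chart matches all 7 reactions.
Reversing Catalase → still no organism matches.
Reversing Motility → still no organism matches.
Reversing H2S → still no organism matches.
Reversing Spores → still no organism matches.
Reversing Urease → still no organism matches.
Reversing Beta-hemolysis → still no organism matches.
Reversing Bile esculin (to -) → unique match: Corynebacterium diphtheriae.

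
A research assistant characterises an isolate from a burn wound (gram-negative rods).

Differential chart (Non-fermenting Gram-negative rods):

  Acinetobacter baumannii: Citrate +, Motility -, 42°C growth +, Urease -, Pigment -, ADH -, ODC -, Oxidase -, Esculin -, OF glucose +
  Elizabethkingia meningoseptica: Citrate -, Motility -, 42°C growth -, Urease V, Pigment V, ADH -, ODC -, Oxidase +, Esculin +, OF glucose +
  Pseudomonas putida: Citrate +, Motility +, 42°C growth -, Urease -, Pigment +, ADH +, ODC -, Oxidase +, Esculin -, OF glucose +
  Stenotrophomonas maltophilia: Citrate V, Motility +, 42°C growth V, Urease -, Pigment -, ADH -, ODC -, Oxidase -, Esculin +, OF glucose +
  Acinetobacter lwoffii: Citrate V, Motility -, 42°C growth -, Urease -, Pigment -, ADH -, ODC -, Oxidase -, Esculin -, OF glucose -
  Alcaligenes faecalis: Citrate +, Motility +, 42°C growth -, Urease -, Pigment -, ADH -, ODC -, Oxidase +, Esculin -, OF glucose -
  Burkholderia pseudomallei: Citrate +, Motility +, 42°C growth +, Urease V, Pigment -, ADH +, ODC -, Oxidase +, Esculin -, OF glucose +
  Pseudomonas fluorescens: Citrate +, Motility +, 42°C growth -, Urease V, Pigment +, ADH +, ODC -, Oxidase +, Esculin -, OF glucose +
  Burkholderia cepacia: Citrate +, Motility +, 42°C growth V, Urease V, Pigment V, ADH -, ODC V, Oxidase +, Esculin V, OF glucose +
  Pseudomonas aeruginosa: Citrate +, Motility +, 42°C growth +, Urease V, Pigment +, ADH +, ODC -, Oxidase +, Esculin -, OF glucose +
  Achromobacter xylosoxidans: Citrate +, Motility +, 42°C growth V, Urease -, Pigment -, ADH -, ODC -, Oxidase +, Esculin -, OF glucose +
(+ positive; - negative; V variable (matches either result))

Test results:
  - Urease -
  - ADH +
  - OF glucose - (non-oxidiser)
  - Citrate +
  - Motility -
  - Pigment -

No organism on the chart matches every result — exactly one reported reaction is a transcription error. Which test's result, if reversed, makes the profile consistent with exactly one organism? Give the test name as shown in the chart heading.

ADH

As reported, no row in the chart matches all 6 reactions.
Reversing ADH (to -) → unique match: Acinetobacter lwoffii.
Reversing Motility → still no organism matches.
Reversing Citrate → still no organism matches.
Reversing Pigment → still no organism matches.
Reversing Urease → still no organism matches.
Reversing OF glucose → still no organism matches.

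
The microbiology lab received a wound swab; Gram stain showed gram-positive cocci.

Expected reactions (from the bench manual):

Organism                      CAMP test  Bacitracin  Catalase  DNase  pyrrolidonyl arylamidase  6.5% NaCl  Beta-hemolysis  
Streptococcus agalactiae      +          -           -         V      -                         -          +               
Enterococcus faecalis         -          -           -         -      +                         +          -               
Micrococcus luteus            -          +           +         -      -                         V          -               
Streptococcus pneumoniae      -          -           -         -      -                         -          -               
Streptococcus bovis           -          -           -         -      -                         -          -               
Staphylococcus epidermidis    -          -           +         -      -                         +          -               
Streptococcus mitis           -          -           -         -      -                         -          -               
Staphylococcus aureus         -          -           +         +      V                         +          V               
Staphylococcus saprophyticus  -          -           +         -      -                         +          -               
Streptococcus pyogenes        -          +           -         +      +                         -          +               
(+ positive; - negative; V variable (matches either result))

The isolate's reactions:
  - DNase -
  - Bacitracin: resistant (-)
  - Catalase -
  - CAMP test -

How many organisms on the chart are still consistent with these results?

DNase -: excludes Staphylococcus aureus, Streptococcus pyogenes — 8 left.
Bacitracin -: excludes Micrococcus luteus — 7 left.
CAMP test -: excludes Streptococcus agalactiae — 6 left.
Catalase -: excludes Staphylococcus epidermidis, Staphylococcus saprophyticus — 4 left.
Still consistent: Enterococcus faecalis, Streptococcus bovis, Streptococcus mitis, Streptococcus pneumoniae.

4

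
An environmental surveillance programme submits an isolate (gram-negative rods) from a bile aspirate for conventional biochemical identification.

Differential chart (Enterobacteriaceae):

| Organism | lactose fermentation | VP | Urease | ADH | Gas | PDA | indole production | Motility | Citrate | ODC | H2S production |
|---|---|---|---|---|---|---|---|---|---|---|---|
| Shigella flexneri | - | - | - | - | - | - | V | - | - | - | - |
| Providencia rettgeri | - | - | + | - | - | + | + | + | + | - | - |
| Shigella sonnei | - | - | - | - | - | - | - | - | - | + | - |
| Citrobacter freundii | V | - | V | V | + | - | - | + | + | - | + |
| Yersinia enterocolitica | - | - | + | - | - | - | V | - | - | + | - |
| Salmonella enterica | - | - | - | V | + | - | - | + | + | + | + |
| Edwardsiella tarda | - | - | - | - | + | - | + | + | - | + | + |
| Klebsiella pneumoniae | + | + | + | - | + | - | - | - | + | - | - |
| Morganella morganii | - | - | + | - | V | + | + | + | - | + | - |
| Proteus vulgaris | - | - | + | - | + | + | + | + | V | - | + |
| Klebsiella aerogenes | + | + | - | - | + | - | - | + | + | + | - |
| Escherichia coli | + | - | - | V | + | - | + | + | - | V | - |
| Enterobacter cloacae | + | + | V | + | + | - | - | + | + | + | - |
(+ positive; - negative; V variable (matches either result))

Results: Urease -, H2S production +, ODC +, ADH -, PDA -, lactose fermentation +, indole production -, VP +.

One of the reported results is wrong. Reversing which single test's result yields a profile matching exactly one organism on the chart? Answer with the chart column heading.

As reported, no row in the chart matches all 8 reactions.
Reversing H2S production (to -) → unique match: Klebsiella aerogenes.
Reversing indole production → still no organism matches.
Reversing VP → still no organism matches.
Reversing PDA → still no organism matches.
Reversing Urease → still no organism matches.
Reversing ODC → still no organism matches.
Reversing ADH → still no organism matches.
Reversing lactose fermentation → still no organism matches.

H2S production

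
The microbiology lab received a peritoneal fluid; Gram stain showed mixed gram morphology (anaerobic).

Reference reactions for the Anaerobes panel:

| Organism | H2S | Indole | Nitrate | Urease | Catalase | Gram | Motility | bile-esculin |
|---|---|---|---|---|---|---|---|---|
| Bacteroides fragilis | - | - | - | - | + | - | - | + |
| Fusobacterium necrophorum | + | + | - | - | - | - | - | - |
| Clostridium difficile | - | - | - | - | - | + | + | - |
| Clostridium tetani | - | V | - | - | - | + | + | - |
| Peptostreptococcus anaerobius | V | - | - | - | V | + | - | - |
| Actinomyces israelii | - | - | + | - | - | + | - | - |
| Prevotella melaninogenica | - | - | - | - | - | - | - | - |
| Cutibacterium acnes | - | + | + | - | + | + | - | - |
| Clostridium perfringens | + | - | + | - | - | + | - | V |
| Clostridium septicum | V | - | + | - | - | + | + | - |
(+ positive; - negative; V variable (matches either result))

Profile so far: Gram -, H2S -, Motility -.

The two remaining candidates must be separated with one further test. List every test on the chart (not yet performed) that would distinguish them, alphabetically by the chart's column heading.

bile-esculin, Catalase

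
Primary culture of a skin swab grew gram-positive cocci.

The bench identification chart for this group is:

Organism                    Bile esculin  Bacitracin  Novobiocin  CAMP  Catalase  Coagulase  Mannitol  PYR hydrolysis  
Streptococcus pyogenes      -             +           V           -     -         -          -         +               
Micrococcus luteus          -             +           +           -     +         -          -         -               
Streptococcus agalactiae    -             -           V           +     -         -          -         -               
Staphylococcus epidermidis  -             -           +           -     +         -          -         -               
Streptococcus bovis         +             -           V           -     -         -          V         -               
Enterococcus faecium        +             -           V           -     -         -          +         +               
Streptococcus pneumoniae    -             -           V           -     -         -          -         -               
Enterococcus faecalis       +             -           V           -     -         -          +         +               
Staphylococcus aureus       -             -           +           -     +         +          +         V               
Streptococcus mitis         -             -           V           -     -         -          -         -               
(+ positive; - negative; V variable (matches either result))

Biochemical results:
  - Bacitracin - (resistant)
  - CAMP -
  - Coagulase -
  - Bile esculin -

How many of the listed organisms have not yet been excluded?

3

CAMP -: excludes Streptococcus agalactiae — 9 left.
Bile esculin -: excludes Streptococcus bovis, Enterococcus faecium, Enterococcus faecalis — 6 left.
Bacitracin -: excludes Streptococcus pyogenes, Micrococcus luteus — 4 left.
Coagulase -: excludes Staphylococcus aureus — 3 left.
Still consistent: Staphylococcus epidermidis, Streptococcus mitis, Streptococcus pneumoniae.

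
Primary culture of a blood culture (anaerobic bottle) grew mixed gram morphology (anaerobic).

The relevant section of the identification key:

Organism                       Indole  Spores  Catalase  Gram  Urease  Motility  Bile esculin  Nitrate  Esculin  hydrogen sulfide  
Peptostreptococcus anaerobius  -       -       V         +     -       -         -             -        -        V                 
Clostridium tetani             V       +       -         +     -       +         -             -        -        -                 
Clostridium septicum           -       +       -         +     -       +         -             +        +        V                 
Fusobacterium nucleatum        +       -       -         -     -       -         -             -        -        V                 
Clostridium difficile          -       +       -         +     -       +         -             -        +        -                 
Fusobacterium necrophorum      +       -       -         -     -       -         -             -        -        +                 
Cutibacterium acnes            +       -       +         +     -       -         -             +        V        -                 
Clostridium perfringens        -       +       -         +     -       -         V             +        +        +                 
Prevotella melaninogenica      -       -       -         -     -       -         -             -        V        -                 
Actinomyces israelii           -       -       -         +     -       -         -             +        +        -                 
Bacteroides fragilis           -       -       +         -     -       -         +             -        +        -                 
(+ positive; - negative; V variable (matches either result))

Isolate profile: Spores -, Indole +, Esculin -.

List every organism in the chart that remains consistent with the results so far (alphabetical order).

Esculin -: excludes 5 organisms — 6 left.
Indole +: excludes Peptostreptococcus anaerobius, Prevotella melaninogenica — 4 left.
Spores -: excludes Clostridium tetani — 3 left.

Cutibacterium acnes, Fusobacterium necrophorum, Fusobacterium nucleatum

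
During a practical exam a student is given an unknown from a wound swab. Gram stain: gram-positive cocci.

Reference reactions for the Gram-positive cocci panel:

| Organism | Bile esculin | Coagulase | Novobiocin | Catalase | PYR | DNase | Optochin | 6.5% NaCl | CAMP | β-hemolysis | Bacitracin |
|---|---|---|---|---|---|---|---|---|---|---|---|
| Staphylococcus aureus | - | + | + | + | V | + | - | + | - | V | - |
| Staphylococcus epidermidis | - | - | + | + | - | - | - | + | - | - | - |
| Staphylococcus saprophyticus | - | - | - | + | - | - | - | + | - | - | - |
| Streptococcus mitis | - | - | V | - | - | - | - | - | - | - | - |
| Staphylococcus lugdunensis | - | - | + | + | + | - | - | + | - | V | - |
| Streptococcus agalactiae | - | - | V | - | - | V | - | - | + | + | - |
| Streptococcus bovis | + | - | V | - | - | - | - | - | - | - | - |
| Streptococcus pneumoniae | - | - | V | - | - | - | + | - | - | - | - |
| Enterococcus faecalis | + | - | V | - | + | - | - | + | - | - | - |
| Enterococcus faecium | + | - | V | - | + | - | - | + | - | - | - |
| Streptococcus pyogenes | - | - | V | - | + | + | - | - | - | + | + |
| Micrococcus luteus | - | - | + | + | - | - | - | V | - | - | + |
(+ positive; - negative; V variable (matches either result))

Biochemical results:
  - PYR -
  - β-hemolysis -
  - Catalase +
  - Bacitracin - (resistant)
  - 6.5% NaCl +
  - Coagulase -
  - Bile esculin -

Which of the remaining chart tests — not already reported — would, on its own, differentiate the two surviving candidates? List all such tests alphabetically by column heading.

Novobiocin

PYR -: excludes Staphylococcus lugdunensis, Enterococcus faecalis, Enterococcus faecium, Streptococcus pyogenes — 8 left.
β-hemolysis -: excludes Streptococcus agalactiae — 7 left.
Bacitracin -: excludes Micrococcus luteus — 6 left.
6.5% NaCl +: excludes Streptococcus mitis, Streptococcus bovis, Streptococcus pneumoniae — 3 left.
Catalase +: all 3 remaining candidates are consistent.
Bile esculin -: all 3 remaining candidates are consistent.
Coagulase -: excludes Staphylococcus aureus — 2 left.
Two candidates remain: Staphylococcus epidermidis and Staphylococcus saprophyticus.
  Novobiocin: Staphylococcus epidermidis +, Staphylococcus saprophyticus - — discriminates.
  DNase: - vs - — same for both, does not separate.
  Optochin: - vs - — same for both, does not separate.
  CAMP: - vs - — same for both, does not separate.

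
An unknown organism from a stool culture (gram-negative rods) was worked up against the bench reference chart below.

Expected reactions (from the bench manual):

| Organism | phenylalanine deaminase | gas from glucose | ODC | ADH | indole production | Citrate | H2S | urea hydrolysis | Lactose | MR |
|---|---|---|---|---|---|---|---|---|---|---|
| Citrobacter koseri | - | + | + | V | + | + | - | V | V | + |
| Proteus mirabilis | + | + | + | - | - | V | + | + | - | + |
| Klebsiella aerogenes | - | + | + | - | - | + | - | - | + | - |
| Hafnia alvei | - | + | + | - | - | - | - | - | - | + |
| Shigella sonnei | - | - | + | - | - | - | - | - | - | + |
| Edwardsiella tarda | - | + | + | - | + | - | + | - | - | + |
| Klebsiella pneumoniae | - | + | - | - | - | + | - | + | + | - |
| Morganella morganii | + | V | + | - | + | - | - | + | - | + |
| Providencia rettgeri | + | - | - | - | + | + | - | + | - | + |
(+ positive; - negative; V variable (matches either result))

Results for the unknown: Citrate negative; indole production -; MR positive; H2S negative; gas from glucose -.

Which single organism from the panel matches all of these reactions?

gas from glucose -: excludes 6 organisms — 3 left.
Citrate -: excludes Providencia rettgeri — 2 left.
indole production -: excludes Morganella morganii — 1 left.
MR +: the one remaining candidate is consistent.
H2S -: the one remaining candidate is consistent.

Shigella sonnei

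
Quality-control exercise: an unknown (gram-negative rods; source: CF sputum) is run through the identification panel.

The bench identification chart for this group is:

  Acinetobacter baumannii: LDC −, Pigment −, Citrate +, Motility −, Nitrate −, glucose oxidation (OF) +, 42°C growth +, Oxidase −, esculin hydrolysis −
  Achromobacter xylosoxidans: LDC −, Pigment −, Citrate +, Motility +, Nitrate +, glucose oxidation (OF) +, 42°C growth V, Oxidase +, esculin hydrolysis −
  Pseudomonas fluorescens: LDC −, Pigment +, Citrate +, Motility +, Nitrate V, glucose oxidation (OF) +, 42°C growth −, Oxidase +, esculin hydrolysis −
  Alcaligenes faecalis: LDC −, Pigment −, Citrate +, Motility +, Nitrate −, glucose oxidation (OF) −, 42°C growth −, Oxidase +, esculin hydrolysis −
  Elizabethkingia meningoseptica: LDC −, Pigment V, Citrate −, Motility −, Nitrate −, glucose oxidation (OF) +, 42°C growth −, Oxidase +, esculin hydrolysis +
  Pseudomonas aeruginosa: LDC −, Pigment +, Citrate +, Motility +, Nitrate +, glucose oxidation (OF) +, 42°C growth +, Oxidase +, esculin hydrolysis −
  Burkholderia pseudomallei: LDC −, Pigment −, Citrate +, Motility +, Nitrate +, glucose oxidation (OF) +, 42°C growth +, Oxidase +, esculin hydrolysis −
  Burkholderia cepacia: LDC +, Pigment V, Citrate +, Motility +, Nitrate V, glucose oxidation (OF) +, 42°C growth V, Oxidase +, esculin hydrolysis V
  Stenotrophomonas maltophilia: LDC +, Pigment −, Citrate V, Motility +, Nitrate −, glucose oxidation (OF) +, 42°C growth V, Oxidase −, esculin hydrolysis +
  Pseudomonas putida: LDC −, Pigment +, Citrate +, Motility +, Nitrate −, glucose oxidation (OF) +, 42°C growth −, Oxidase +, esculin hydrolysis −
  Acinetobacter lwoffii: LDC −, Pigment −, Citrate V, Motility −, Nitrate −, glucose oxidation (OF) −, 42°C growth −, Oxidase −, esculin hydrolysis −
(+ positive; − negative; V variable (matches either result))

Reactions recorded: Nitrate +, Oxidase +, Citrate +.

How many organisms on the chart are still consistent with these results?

Nitrate +: excludes 6 organisms — 5 left.
Citrate +: all 5 remaining candidates are consistent.
Oxidase +: all 5 remaining candidates are consistent.
Still consistent: Achromobacter xylosoxidans, Burkholderia cepacia, Burkholderia pseudomallei, Pseudomonas aeruginosa, Pseudomonas fluorescens.

5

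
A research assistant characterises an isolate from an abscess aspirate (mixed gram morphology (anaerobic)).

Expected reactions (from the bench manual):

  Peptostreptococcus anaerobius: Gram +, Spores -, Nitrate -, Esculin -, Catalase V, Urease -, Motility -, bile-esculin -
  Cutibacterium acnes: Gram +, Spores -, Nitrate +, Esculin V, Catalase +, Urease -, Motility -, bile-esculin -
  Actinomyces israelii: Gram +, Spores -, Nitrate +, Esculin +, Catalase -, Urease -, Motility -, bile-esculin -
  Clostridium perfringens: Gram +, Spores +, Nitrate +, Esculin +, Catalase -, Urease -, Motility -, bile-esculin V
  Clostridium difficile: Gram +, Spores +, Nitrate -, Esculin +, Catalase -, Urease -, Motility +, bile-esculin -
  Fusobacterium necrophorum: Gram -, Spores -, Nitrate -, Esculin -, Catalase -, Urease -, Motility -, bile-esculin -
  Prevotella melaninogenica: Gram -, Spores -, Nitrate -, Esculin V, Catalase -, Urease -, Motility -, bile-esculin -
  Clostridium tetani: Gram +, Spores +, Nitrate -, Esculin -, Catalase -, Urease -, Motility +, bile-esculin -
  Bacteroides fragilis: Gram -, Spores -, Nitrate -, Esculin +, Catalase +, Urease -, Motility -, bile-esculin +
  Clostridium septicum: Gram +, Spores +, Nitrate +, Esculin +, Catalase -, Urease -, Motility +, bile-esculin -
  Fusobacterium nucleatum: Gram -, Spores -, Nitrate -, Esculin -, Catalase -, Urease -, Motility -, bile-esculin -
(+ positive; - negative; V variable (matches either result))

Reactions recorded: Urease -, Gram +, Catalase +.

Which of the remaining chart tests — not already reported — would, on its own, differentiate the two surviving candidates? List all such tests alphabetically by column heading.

Nitrate

Urease -: all 11 remaining candidates are consistent.
Catalase +: excludes 8 organisms — 3 left.
Gram +: excludes Bacteroides fragilis — 2 left.
Two candidates remain: Cutibacterium acnes and Peptostreptococcus anaerobius.
  Spores: - vs - — same for both, does not separate.
  Nitrate: Cutibacterium acnes +, Peptostreptococcus anaerobius - — discriminates.
  Esculin: V vs - — variable for at least one, does not separate.
  Motility: - vs - — same for both, does not separate.
  bile-esculin: - vs - — same for both, does not separate.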